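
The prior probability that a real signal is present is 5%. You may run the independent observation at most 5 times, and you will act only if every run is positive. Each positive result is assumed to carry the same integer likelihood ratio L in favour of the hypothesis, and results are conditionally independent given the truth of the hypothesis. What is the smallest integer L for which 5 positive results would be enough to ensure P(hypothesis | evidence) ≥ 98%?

Prior odds = 0.05/0.95 = 1/19.
Target odds = 0.98/0.02 = 49.
Need L⁵ ≥ 49 ÷ (1/19) = 931.
3⁵ = 243 < 931 ≤ 1024 = 4⁵, so L = 4.

4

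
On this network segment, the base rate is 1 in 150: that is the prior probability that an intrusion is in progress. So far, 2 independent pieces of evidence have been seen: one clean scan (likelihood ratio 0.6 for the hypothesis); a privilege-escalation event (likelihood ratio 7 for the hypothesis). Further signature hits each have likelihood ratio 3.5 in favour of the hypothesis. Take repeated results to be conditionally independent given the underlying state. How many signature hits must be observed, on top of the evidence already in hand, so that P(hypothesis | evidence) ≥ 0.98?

Prior odds = (1/150)/(149/150) = 1/149.
Combined Bayes factor of the evidence already in hand = 0.6 × 7 = 4.2.
Odds after that evidence = (1/149) × 4.2 = 21/745.
Target odds = 0.98/0.02 = 49.
Need 3.5ⁿ ≥ 49 ÷ (21/745) = 5215/3.
3.5⁵ = 525.21875 falls short of 5215/3 but 3.5⁶ = 1838.265625 reaches it, so n = 6.

6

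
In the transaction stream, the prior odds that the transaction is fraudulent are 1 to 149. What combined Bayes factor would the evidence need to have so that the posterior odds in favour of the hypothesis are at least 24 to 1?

3576

Prior odds = 1/149.
Target odds = 24.
Required Bayes factor = 24 ÷ (1/149) = 3576.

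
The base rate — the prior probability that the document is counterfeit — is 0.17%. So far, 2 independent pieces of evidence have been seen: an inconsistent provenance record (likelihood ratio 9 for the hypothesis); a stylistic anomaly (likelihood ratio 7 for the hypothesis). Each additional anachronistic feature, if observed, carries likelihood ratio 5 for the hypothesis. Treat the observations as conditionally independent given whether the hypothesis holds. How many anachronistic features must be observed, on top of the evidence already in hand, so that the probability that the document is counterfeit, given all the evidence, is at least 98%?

Prior odds = 0.0017/0.9983 = 17/9983.
Combined Bayes factor of the evidence already in hand = 9 × 7 = 63.
Odds after that evidence = (17/9983) × 63 = 1071/9983.
Target odds = 0.98/0.02 = 49.
Need 5ⁿ ≥ 49 ÷ (1071/9983) = 69881/153.
5³ = 125 falls short of 69881/153 but 5⁴ = 625 reaches it, so n = 4.

4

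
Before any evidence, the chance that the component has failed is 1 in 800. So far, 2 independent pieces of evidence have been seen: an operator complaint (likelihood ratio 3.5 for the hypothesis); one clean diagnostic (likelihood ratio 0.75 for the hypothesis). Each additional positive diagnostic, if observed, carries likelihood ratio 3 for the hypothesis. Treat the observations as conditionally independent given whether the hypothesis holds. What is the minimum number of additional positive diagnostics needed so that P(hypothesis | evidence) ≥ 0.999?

Prior odds = 0.00125/0.99875 = 1/799.
Combined Bayes factor of the evidence already in hand = 3.5 × 0.75 = 2.625.
Odds after that evidence = (1/799) × 2.625 = 21/6392.
Target odds = 0.999/0.001 = 999.
Need 3ⁿ ≥ 999 ÷ (21/6392) = 2128536/7.
3¹¹ = 177147 falls short of 2128536/7 but 3¹² = 531441 reaches it, so n = 12.

12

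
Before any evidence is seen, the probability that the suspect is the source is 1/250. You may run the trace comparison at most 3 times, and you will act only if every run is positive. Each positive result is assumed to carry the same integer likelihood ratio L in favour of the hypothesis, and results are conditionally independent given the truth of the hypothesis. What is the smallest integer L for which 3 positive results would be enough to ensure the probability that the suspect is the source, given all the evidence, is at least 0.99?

30

Prior odds = 0.004/0.996 = 1/249.
Target odds = 0.99/0.01 = 99.
Need L³ ≥ 99 ÷ (1/249) = 24651.
29³ = 24389 < 24651 ≤ 27000 = 30³, so L = 30.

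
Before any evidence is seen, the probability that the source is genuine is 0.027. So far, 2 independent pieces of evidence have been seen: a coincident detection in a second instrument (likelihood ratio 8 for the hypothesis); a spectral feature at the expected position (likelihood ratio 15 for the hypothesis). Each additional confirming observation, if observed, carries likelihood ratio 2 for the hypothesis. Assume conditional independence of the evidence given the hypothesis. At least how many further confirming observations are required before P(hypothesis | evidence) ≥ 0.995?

6

Prior odds = 0.027/0.973 = 27/973.
Combined Bayes factor of the evidence already in hand = 8 × 15 = 120.
Odds after that evidence = (27/973) × 120 = 3240/973.
Target odds = 0.995/0.005 = 199.
Need 2ⁿ ≥ 199 ÷ (3240/973) = 193627/3240.
2⁵ = 32 falls short of 193627/3240 but 2⁶ = 64 reaches it, so n = 6.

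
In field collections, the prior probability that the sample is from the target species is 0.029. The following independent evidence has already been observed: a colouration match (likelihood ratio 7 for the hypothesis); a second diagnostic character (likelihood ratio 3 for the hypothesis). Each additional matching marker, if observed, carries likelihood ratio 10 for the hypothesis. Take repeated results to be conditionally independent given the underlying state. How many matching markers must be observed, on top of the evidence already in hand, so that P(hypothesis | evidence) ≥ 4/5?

Prior odds = 0.029/0.971 = 29/971.
Combined Bayes factor of the evidence already in hand = 7 × 3 = 21.
Odds after that evidence = (29/971) × 21 = 609/971.
Target odds = 0.8/0.2 = 4.
Need 10ⁿ ≥ 4 ÷ (609/971) = 3884/609.
10¹ = 10, which meets the required 3884/609; so n = 1.

1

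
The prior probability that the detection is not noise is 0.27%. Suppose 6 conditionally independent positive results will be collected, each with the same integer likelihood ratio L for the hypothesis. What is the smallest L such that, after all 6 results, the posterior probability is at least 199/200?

Prior odds = 0.0027/0.9973 = 27/9973.
Target odds = 0.995/0.005 = 199.
Need L⁶ ≥ 199 ÷ (27/9973) = 1984627/27.
6⁶ = 46656 < 1984627/27 ≤ 117649 = 7⁶, so L = 7.

7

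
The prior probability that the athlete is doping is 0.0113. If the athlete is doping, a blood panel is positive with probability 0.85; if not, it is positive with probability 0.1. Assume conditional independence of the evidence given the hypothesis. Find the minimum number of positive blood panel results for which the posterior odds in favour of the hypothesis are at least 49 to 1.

4

Prior odds = 0.0113/0.9887 = 113/9887.
Likelihood ratio of a positive = 0.85/0.1 = 8.5.
Target odds = 49.
Require 8.5ⁿ ≥ 49 ÷ (113/9887) = 484463/113.
8.5³ = 614.125 falls short of 484463/113 but 8.5⁴ = 5220.0625 reaches it, so n = 4.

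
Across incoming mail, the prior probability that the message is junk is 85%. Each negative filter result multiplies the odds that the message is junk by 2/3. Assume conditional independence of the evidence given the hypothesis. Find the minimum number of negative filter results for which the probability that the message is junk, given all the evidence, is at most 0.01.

Prior odds: 0.85 ÷ 0.15 = 17/3.
Likelihood ratio per negative filter result = 2/3.
Target posterior odds = 0.01/0.99 = 1/99.
Need (17/3) × (2/3)ⁿ ≤ 1/99, i.e. (2/3)ⁿ ≤ 1/561.
(2/3)¹⁵ = 32768/14348907 is still above 1/561 but (2/3)¹⁶ = 65536/43046721 is at or below it, so n = 16.

16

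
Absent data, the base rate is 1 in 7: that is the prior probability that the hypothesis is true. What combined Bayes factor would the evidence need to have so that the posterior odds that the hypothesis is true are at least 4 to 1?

Prior odds = (1/7)/(6/7) = 1/6.
Target odds = 4.
Required Bayes factor = 4 ÷ (1/6) = 24.

24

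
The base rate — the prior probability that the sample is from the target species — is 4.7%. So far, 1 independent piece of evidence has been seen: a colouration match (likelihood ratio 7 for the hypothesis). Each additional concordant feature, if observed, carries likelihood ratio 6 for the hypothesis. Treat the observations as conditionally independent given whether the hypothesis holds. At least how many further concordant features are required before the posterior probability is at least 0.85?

2

Prior odds = 0.047/0.953 = 47/953.
Bayes factor of the evidence already in hand = 7.
Odds after that evidence = (47/953) × 7 = 329/953.
Target odds = 0.85/0.15 = 17/3.
Need 6ⁿ ≥ 17/3 ÷ (329/953) = 16201/987.
6¹ = 6 falls short of 16201/987 but 6² = 36 reaches it, so n = 2.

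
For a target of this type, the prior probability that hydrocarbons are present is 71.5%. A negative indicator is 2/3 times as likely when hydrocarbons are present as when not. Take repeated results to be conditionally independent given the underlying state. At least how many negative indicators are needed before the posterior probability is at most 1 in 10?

Prior odds = 0.715/0.285 = 143/57.
Likelihood ratio per negative indicator = 2/3.
Target odds: 0.1 ÷ 0.9 = 1/9.
Require (2/3)ⁿ ≤ 1/9 ÷ (143/57) = 19/429.
(2/3)⁷ = 128/2187 is still above 19/429 but (2/3)⁸ = 256/6561 is at or below it, so n = 8.

8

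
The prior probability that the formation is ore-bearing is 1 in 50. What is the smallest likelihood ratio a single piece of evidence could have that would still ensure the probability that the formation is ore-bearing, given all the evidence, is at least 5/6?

245

Prior odds = 0.02/0.98 = 1/49.
Target odds = (5/6)/(1/6) = 5.
Required Bayes factor = 5 ÷ (1/49) = 245.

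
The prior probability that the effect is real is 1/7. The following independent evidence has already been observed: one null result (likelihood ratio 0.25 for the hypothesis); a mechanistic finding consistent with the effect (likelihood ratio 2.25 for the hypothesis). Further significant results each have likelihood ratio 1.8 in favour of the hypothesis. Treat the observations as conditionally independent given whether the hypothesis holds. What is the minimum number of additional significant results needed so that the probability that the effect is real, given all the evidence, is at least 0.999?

Prior odds = (1/7)/(6/7) = 1/6.
Combined Bayes factor of the evidence already in hand = 0.25 × 2.25 = 0.5625.
Odds after that evidence = (1/6) × 0.5625 = 0.09375.
Target odds = 0.999/0.001 = 999.
Need 1.8ⁿ ≥ 999 ÷ 0.09375 = 10656.
1.8¹⁵ ≈6746.64 falls short of 10656 but 1.8¹⁶ ≈12144 reaches it, so n = 16.

16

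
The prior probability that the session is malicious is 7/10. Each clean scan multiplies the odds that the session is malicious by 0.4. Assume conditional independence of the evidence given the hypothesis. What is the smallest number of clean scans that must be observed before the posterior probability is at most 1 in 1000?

9

Prior odds = 0.7/0.3 = 7/3.
Likelihood ratio per clean scan = 0.4.
Target odds: 0.001 ÷ 0.999 = 1/999.
Need (7/3) × 0.4ⁿ ≤ 1/999, i.e. 0.4ⁿ ≤ 1/2331.
0.4⁸ = 256/390625 is still above 1/2331 but 0.4⁹ = 512/1953125 is at or below it, so n = 9.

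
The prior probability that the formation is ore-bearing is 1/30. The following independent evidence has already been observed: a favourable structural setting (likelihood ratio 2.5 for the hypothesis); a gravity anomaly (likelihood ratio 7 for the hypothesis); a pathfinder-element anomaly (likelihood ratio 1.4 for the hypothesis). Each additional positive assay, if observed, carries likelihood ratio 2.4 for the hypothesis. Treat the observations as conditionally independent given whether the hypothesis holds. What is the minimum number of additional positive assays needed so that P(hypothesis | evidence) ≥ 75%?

2

Prior odds = (1/30)/(29/30) = 1/29.
Combined Bayes factor of the evidence already in hand = 2.5 × 7 × 1.4 = 24.5.
Odds after that evidence = (1/29) × 24.5 = 49/58.
Target odds = 0.75/0.25 = 3.
Need 2.4ⁿ ≥ 3 ÷ (49/58) = 174/49.
2.4¹ = 2.4 falls short of 174/49 but 2.4² = 5.76 reaches it, so n = 2.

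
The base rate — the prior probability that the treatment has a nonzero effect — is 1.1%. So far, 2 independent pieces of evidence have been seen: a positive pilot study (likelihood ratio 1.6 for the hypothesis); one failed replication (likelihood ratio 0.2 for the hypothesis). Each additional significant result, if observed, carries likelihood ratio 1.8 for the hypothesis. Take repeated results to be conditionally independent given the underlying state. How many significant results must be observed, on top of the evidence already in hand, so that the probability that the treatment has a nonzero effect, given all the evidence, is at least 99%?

18

Prior odds = 0.011/0.989 = 11/989.
Combined Bayes factor of the evidence already in hand = 1.6 × 0.2 = 0.32.
Odds after that evidence = (11/989) × 0.32 = 88/24725.
Target odds = 0.99/0.01 = 99.
Need 1.8ⁿ ≥ 99 ÷ (88/24725) = 27815.625.
1.8¹⁷ ≈21859.1 falls short of 27815.625 but 1.8¹⁸ ≈39346.4 reaches it, so n = 18.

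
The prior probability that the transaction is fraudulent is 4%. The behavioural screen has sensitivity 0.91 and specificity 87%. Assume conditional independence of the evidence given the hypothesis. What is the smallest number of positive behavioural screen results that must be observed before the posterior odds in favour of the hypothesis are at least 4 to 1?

3

Prior odds = 0.04/0.96 = 1/24.
False-positive rate = 1 − 0.87 = 0.13; likelihood ratio of a positive = 0.91/0.13 = 7.
Target odds = 4.
Require 7ⁿ ≥ 4 ÷ (1/24) = 96.
7² = 49 falls short of 96 but 7³ = 343 reaches it, so n = 3.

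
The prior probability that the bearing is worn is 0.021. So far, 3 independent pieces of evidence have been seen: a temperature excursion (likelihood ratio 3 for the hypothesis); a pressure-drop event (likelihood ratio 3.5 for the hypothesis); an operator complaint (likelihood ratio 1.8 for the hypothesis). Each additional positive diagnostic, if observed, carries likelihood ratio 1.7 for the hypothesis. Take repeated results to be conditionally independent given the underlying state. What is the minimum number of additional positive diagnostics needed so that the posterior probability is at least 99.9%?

15

Prior odds = 0.021/0.979 = 21/979.
Combined Bayes factor of the evidence already in hand = 3 × 3.5 × 1.8 = 18.9.
Odds after that evidence = (21/979) × 18.9 = 3969/9790.
Target odds = 0.999/0.001 = 999.
Need 1.7ⁿ ≥ 999 ÷ (3969/9790) = 362230/147.
1.7¹⁴ ≈1683.78 falls short of 362230/147 but 1.7¹⁵ ≈2862.42 reaches it, so n = 15.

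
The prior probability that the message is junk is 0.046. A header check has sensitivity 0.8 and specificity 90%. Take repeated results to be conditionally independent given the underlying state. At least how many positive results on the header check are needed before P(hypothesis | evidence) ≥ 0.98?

Prior odds = 0.046/0.954 = 23/477.
False-positive rate = 1 − 0.9 = 0.1; likelihood ratio of a positive = 0.8/0.1 = 8.
Target odds: 0.98 ÷ 0.02 = 49.
Require 8ⁿ ≥ 49 ÷ (23/477) = 23373/23.
8³ = 512 falls short of 23373/23 but 8⁴ = 4096 reaches it, so n = 4.

4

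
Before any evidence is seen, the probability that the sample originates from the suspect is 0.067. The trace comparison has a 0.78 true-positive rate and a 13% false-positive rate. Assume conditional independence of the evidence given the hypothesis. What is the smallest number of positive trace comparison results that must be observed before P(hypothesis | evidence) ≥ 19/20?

Prior odds = 0.067/0.933 = 67/933.
Likelihood ratio of a positive result = 0.78/0.13 = 6.
Target posterior odds = 0.95/0.05 = 19.
Need (67/933) × 6ⁿ ≥ 19, i.e. 6ⁿ ≥ 17727/67.
6³ = 216 falls short of 17727/67 but 6⁴ = 1296 reaches it, so n = 4.

4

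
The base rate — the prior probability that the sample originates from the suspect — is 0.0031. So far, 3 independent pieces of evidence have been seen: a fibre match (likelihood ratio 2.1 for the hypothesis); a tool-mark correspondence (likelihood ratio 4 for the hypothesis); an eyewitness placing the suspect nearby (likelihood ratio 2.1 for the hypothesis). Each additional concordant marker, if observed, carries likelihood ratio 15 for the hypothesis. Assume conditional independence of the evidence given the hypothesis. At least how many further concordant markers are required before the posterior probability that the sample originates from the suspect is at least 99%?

3

Prior odds = 0.0031/0.9969 = 31/9969.
Combined Bayes factor of the evidence already in hand = 2.1 × 4 × 2.1 = 17.64.
Odds after that evidence = (31/9969) × 17.64 = 4557/83075.
Target odds = 0.99/0.01 = 99.
Need 15ⁿ ≥ 99 ÷ (4557/83075) = 2741475/1519.
15² = 225 falls short of 2741475/1519 but 15³ = 3375 reaches it, so n = 3.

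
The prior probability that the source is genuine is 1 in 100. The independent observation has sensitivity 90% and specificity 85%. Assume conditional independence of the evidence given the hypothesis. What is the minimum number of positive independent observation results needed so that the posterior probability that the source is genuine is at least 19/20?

5

Prior odds = 0.01/0.99 = 1/99.
False-positive rate = 1 − 0.85 = 0.15; likelihood ratio of a positive = 0.9/0.15 = 6.
Target posterior odds = 0.95/0.05 = 19.
Require 6ⁿ ≥ 19 ÷ (1/99) = 1881.
6⁴ = 1296 falls short of 1881 but 6⁵ = 7776 reaches it, so n = 5.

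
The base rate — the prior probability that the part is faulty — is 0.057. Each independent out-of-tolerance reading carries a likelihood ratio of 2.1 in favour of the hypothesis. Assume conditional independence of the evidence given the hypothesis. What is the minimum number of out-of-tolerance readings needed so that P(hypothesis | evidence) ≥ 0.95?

Prior odds = 0.057/0.943 = 57/943.
Likelihood ratio per out-of-tolerance reading = 2.1.
Target odds: 0.95 ÷ 0.05 = 19.
Require 2.1ⁿ ≥ 19 ÷ (57/943) = 943/3.
2.1⁷ ≈180.109 falls short of 943/3 but 2.1⁸ ≈378.229 reaches it, so n = 8.

8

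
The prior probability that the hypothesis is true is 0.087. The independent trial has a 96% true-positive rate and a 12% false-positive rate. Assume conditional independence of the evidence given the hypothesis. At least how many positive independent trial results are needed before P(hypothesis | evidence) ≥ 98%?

4

Prior odds: 0.087 ÷ 0.913 = 87/913.
Likelihood ratio of a positive result = 0.96/0.12 = 8.
Target odds: 0.98 ÷ 0.02 = 49.
Require 8ⁿ ≥ 49 ÷ (87/913) = 44737/87.
8³ = 512 falls short of 44737/87 but 8⁴ = 4096 reaches it, so n = 4.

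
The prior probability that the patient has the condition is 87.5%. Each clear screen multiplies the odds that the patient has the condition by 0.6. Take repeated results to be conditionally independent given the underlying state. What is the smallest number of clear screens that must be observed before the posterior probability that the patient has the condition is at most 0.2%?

Prior odds = 0.875/0.125 = 7.
Likelihood ratio per clear screen = 0.6.
Target posterior odds = 0.002/0.998 = 1/499.
Need 7 × 0.6ⁿ ≤ 1/499, i.e. 0.6ⁿ ≤ 1/3493.
0.6¹⁵ ≈0.000470185 is still above 1/3493 but 0.6¹⁶ ≈0.000282111 is at or below it, so n = 16.

16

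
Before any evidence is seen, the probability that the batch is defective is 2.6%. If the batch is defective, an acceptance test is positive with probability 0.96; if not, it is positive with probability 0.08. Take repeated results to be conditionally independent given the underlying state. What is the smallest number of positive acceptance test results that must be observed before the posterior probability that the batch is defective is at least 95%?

3

Prior odds = 0.026/0.974 = 13/487.
Likelihood ratio of a positive = 0.96/0.08 = 12.
Target odds: 0.95 ÷ 0.05 = 19.
Need (13/487) × 12ⁿ ≥ 19, i.e. 12ⁿ ≥ 9253/13.
12² = 144 falls short of 9253/13 but 12³ = 1728 reaches it, so n = 3.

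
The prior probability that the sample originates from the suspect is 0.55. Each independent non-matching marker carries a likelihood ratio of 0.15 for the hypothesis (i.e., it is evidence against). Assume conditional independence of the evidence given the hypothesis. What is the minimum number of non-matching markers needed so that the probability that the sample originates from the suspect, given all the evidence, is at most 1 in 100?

3

Prior odds: 0.55 ÷ 0.45 = 11/9.
Likelihood ratio per non-matching marker = 0.15.
Target odds: 0.01 ÷ 0.99 = 1/99.
Need (11/9) × 0.15ⁿ ≤ 1/99, i.e. 0.15ⁿ ≤ 1/121.
0.15² = 0.0225 is still above 1/121 but 0.15³ = 0.003375 is at or below it, so n = 3.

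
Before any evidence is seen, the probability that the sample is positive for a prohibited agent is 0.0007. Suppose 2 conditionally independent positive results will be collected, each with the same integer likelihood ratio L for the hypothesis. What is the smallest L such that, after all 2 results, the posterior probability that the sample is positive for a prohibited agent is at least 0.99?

376

Prior odds = 0.0007/0.9993 = 7/9993.
Target odds = 0.99/0.01 = 99.
Need L² ≥ 99 ÷ (7/9993) = 989307/7.
375² = 140625 < 989307/7 ≤ 141376 = 376², so L = 376.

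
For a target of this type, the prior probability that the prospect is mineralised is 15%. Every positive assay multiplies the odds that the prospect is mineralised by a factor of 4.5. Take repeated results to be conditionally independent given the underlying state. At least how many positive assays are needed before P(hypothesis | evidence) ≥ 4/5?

Prior odds = 0.15/0.85 = 3/17.
Likelihood ratio per positive assay = 4.5.
Target odds: 0.8 ÷ 0.2 = 4.
Need (3/17) × 4.5ⁿ ≥ 4, i.e. 4.5ⁿ ≥ 68/3.
4.5² = 20.25 falls short of 68/3 but 4.5³ = 91.125 reaches it, so n = 3.

3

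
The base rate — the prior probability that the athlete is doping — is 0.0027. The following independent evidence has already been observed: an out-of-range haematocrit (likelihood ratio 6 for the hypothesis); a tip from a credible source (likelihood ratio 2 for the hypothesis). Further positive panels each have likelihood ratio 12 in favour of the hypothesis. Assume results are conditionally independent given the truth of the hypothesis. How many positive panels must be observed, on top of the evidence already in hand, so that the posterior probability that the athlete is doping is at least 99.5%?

4

Prior odds = 0.0027/0.9973 = 27/9973.
Combined Bayes factor of the evidence already in hand = 6 × 2 = 12.
Odds after that evidence = (27/9973) × 12 = 324/9973.
Target odds = 0.995/0.005 = 199.
Need 12ⁿ ≥ 199 ÷ (324/9973) = 1984627/324.
12³ = 1728 falls short of 1984627/324 but 12⁴ = 20736 reaches it, so n = 4.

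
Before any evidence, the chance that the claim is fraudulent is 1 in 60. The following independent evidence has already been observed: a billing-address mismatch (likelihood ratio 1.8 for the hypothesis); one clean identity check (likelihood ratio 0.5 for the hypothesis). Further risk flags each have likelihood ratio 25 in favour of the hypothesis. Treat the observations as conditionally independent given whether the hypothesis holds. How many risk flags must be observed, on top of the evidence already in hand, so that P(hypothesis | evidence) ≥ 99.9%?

Prior odds = (1/60)/(59/60) = 1/59.
Combined Bayes factor of the evidence already in hand = 1.8 × 0.5 = 0.9.
Odds after that evidence = (1/59) × 0.9 = 9/590.
Target odds = 0.999/0.001 = 999.
Need 25ⁿ ≥ 999 ÷ (9/590) = 65490.
25³ = 15625 falls short of 65490 but 25⁴ = 390625 reaches it, so n = 4.

4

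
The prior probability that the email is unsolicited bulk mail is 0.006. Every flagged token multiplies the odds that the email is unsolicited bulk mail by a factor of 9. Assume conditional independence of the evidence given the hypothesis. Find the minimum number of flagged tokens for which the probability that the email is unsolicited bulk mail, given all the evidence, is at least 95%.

Prior odds = 0.006/0.994 = 3/497.
Likelihood ratio per flagged token = 9.
Target odds: 0.95 ÷ 0.05 = 19.
Need (3/497) × 9ⁿ ≥ 19, i.e. 9ⁿ ≥ 9443/3.
9³ = 729 falls short of 9443/3 but 9⁴ = 6561 reaches it, so n = 4.

4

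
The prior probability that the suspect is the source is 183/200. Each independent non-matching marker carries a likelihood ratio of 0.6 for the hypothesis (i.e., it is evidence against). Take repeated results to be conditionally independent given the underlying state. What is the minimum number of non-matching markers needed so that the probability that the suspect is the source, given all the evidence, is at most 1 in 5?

8

Prior odds: 0.915 ÷ 0.085 = 183/17.
Likelihood ratio per non-matching marker = 0.6.
Target odds: 0.2 ÷ 0.8 = 0.25.
Need (183/17) × 0.6ⁿ ≤ 0.25, i.e. 0.6ⁿ ≤ 17/732.
0.6⁷ = 2187/78125 is still above 17/732 but 0.6⁸ = 6561/390625 is at or below it, so n = 8.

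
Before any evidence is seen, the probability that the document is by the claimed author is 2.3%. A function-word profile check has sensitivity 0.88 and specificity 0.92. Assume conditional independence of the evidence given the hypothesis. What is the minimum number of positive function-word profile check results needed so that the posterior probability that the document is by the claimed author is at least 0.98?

4

Prior odds: 0.023 ÷ 0.977 = 23/977.
False-positive rate = 1 − 0.92 = 0.08; likelihood ratio of a positive = 0.88/0.08 = 11.
Target odds: 0.98 ÷ 0.02 = 49.
Require 11ⁿ ≥ 49 ÷ (23/977) = 47873/23.
11³ = 1331 falls short of 47873/23 but 11⁴ = 14641 reaches it, so n = 4.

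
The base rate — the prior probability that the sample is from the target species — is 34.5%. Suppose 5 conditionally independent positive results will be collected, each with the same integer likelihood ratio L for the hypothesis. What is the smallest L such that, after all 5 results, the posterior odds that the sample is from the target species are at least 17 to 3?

2

Prior odds = 0.345/0.655 = 69/131.
Target odds = 17/3.
Need L⁵ ≥ 17/3 ÷ (69/131) = 2227/207.
1⁵ = 1 < 2227/207 ≤ 32 = 2⁵, so L = 2.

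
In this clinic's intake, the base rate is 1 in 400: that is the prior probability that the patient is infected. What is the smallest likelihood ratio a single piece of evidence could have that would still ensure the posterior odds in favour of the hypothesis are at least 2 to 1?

Prior odds = 0.0025/0.9975 = 1/399.
Target odds = 2.
Required Bayes factor = 2 ÷ (1/399) = 798.

798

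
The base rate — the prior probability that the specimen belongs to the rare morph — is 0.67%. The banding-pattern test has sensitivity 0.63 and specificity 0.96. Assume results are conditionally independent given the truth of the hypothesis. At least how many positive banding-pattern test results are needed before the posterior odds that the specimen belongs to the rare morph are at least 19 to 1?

3

Prior odds = 0.0067/0.9933 = 67/9933.
False-positive rate = 1 − 0.96 = 0.04; likelihood ratio of a positive = 0.63/0.04 = 15.75.
Target odds = 19.
Need (67/9933) × 15.75ⁿ ≥ 19, i.e. 15.75ⁿ ≥ 188727/67.
15.75² = 248.0625 falls short of 188727/67 but 15.75³ = 3906.984375 reaches it, so n = 3.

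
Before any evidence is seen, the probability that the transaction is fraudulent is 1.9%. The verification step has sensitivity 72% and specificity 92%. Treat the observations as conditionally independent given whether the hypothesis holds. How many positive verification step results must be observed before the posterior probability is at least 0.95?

Prior odds = 0.019/0.981 = 19/981.
False-positive rate = 1 − 0.92 = 0.08; likelihood ratio of a positive = 0.72/0.08 = 9.
Target posterior odds = 0.95/0.05 = 19.
Need (19/981) × 9ⁿ ≥ 19, i.e. 9ⁿ ≥ 981.
9³ = 729 falls short of 981 but 9⁴ = 6561 reaches it, so n = 4.

4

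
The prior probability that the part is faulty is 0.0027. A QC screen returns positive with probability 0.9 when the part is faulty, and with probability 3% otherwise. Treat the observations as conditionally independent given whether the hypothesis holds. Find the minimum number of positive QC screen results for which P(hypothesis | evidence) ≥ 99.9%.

Prior odds = 0.0027/0.9973 = 27/9973.
Likelihood ratio of a positive result = 0.9/0.03 = 30.
Target posterior odds = 0.999/0.001 = 999.
Require 30ⁿ ≥ 999 ÷ (27/9973) = 369001.
30³ = 27000 falls short of 369001 but 30⁴ = 810000 reaches it, so n = 4.

4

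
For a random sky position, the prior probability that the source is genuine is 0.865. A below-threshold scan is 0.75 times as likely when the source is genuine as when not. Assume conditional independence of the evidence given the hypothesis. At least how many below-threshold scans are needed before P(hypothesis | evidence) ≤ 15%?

Prior odds: 0.865 ÷ 0.135 = 173/27.
Likelihood ratio per below-threshold scan = 0.75.
Target posterior odds = 0.15/0.85 = 3/17.
Require 0.75ⁿ ≤ 3/17 ÷ (173/27) = 81/2941.
0.75¹² = 531441/16777216 is still above 81/2941 but 0.75¹³ = 1594323/67108864 is at or below it, so n = 13.

13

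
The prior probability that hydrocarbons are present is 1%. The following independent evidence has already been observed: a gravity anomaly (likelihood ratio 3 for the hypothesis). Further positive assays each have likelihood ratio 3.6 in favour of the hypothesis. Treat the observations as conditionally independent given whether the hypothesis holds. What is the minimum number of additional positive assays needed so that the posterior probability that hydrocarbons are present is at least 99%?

Prior odds = 0.01/0.99 = 1/99.
Bayes factor of the evidence already in hand = 3.
Odds after that evidence = (1/99) × 3 = 1/33.
Target odds = 0.99/0.01 = 99.
Need 3.6ⁿ ≥ 99 ÷ (1/33) = 3267.
3.6⁶ = 34012224/15625 falls short of 3267 but 3.6⁷ = 612220032/78125 reaches it, so n = 7.

7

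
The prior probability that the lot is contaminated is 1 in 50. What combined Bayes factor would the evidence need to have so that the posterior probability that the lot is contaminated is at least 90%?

441

Prior odds = 0.02/0.98 = 1/49.
Target odds = 0.9/0.1 = 9.
Required Bayes factor = 9 ÷ (1/49) = 441.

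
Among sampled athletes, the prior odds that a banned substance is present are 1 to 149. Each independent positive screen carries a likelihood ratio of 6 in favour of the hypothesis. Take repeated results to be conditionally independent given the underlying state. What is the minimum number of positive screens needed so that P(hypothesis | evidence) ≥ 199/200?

6

Prior odds = 1/149.
Likelihood ratio per positive screen = 6.
Target posterior odds = 0.995/0.005 = 199.
Need (1/149) × 6ⁿ ≥ 199, i.e. 6ⁿ ≥ 29651.
6⁵ = 7776 falls short of 29651 but 6⁶ = 46656 reaches it, so n = 6.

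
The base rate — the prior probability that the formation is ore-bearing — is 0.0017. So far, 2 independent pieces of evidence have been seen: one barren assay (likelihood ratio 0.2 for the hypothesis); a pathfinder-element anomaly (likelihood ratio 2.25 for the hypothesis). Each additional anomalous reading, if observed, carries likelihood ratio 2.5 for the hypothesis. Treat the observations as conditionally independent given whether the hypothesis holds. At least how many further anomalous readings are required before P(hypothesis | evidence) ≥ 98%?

13

Prior odds = 0.0017/0.9983 = 17/9983.
Combined Bayes factor of the evidence already in hand = 0.2 × 2.25 = 0.45.
Odds after that evidence = (17/9983) × 0.45 = 153/199660.
Target odds = 0.98/0.02 = 49.
Need 2.5ⁿ ≥ 49 ÷ (153/199660) = 9783340/153.
2.5¹² = 244140625/4096 falls short of 9783340/153 but 2.5¹³ ≈149012 reaches it, so n = 13.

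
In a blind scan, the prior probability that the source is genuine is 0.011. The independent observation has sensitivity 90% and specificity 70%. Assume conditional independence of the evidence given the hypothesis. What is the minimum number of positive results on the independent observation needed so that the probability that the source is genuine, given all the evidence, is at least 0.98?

Prior odds = 0.011/0.989 = 11/989.
False-positive rate = 1 − 0.7 = 0.3; likelihood ratio of a positive = 0.9/0.3 = 3.
Target odds: 0.98 ÷ 0.02 = 49.
Require 3ⁿ ≥ 49 ÷ (11/989) = 48461/11.
3⁷ = 2187 falls short of 48461/11 but 3⁸ = 6561 reaches it, so n = 8.

8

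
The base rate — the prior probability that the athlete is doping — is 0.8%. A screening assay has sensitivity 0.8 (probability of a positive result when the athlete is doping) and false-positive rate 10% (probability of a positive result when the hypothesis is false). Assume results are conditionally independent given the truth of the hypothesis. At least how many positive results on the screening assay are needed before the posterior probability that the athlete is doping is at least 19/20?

Prior odds = 0.008/0.992 = 1/124.
Likelihood ratio of a positive result = 0.8/0.1 = 8.
Target odds: 0.95 ÷ 0.05 = 19.
Require 8ⁿ ≥ 19 ÷ (1/124) = 2356.
8³ = 512 falls short of 2356 but 8⁴ = 4096 reaches it, so n = 4.

4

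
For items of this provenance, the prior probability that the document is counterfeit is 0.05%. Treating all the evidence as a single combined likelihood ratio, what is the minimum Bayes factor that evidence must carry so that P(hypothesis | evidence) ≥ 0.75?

5997

Prior odds = 0.0005/0.9995 = 1/1999.
Target odds = 0.75/0.25 = 3.
Required Bayes factor = 3 ÷ (1/1999) = 5997.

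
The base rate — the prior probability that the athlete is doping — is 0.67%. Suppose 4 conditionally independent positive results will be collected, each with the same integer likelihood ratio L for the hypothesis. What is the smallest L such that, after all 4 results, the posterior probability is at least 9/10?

7

Prior odds = 0.0067/0.9933 = 67/9933.
Target odds = 0.9/0.1 = 9.
Need L⁴ ≥ 9 ÷ (67/9933) = 89397/67.
6⁴ = 1296 < 89397/67 ≤ 2401 = 7⁴, so L = 7.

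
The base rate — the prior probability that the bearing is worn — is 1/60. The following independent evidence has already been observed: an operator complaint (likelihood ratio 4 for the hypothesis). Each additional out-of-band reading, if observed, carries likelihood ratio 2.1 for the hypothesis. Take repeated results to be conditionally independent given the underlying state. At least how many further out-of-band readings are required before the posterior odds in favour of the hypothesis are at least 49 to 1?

Prior odds = (1/60)/(59/60) = 1/59.
Bayes factor of the evidence already in hand = 4.
Odds after that evidence = (1/59) × 4 = 4/59.
Target odds = 49.
Need 2.1ⁿ ≥ 49 ÷ (4/59) = 722.75.
2.1⁸ ≈378.229 falls short of 722.75 but 2.1⁹ ≈794.28 reaches it, so n = 9.

9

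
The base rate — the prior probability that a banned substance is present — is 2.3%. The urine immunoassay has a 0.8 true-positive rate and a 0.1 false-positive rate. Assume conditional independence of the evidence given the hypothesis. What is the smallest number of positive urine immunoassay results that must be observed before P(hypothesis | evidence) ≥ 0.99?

5

Prior odds = 0.023/0.977 = 23/977.
Likelihood ratio of a positive result = 0.8/0.1 = 8.
Target posterior odds = 0.99/0.01 = 99.
Need (23/977) × 8ⁿ ≥ 99, i.e. 8ⁿ ≥ 96723/23.
8⁴ = 4096 falls short of 96723/23 but 8⁵ = 32768 reaches it, so n = 5.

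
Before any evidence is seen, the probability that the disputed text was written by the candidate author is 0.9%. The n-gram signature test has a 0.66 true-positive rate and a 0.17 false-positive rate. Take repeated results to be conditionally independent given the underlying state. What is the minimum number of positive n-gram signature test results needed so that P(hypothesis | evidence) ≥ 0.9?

6

Prior odds: 0.009 ÷ 0.991 = 9/991.
Likelihood ratio of a positive result = 0.66/0.17 = 66/17.
Target odds: 0.9 ÷ 0.1 = 9.
Require (66/17)ⁿ ≥ 9 ÷ (9/991) = 991.
(66/17)⁵ ≈882.013 falls short of 991 but (66/17)⁶ ≈3424.29 reaches it, so n = 6.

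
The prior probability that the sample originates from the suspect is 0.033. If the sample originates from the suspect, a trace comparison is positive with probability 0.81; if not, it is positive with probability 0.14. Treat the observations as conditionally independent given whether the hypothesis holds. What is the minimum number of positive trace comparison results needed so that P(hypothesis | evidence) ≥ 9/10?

Prior odds = 0.033/0.967 = 33/967.
Likelihood ratio of a positive = 0.81/0.14 = 81/14.
Target posterior odds = 0.9/0.1 = 9.
Need (33/967) × (81/14)ⁿ ≥ 9, i.e. (81/14)ⁿ ≥ 2901/11.
(81/14)³ = 531441/2744 falls short of 2901/11 but (81/14)⁴ = 43046721/38416 reaches it, so n = 4.

4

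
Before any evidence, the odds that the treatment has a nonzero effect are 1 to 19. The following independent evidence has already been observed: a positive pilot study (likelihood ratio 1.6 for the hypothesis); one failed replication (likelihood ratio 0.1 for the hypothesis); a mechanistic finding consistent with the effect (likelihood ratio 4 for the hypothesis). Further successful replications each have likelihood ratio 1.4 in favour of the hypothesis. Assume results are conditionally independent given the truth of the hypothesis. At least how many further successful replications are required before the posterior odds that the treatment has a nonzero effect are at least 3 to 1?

Prior odds = 1/19.
Combined Bayes factor of the evidence already in hand = 1.6 × 0.1 × 4 = 0.64.
Odds after that evidence = (1/19) × 0.64 = 16/475.
Target odds = 3.
Need 1.4ⁿ ≥ 3 ÷ (16/475) = 89.0625.
1.4¹³ ≈79.3715 falls short of 89.0625 but 1.4¹⁴ ≈111.12 reaches it, so n = 14.

14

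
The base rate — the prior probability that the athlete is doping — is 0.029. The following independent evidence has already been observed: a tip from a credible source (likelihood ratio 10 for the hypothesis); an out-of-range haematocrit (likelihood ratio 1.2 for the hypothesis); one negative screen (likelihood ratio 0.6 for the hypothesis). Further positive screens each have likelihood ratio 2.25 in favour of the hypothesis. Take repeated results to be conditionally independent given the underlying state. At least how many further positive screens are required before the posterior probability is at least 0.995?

Prior odds = 0.029/0.971 = 29/971.
Combined Bayes factor of the evidence already in hand = 10 × 1.2 × 0.6 = 7.2.
Odds after that evidence = (29/971) × 7.2 = 1044/4855.
Target odds = 0.995/0.005 = 199.
Need 2.25ⁿ ≥ 199 ÷ (1044/4855) = 966145/1044.
2.25⁸ = 43046721/65536 falls short of 966145/1044 but 2.25⁹ = 387420489/262144 reaches it, so n = 9.

9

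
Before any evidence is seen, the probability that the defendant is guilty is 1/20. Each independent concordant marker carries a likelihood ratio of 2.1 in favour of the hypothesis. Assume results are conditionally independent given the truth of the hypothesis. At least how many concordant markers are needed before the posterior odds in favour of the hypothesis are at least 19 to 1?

Prior odds: 0.05 ÷ 0.95 = 1/19.
Likelihood ratio per concordant marker = 2.1.
Target odds = 19.
Need (1/19) × 2.1ⁿ ≥ 19, i.e. 2.1ⁿ ≥ 361.
2.1⁷ ≈180.109 falls short of 361 but 2.1⁸ ≈378.229 reaches it, so n = 8.

8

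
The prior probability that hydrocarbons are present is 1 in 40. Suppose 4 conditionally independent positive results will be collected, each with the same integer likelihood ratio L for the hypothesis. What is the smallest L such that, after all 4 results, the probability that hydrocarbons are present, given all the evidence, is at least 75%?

4

Prior odds = 0.025/0.975 = 1/39.
Target odds = 0.75/0.25 = 3.
Need L⁴ ≥ 3 ÷ (1/39) = 117.
3⁴ = 81 < 117 ≤ 256 = 4⁴, so L = 4.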